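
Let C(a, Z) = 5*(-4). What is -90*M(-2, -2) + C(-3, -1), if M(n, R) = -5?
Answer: 430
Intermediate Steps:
C(a, Z) = -20
-90*M(-2, -2) + C(-3, -1) = -90*(-5) - 20 = 450 - 20 = 430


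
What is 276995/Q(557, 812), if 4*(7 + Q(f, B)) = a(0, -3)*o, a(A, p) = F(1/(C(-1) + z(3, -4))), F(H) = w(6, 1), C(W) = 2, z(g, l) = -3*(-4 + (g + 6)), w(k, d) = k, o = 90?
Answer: 276995/128 ≈ 2164.0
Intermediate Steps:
z(g, l) = -6 - 3*g (z(g, l) = -3*(-4 + (6 + g)) = -3*(2 + g) = -6 - 3*g)
F(H) = 6
a(A, p) = 6
Q(f, B) = 128 (Q(f, B) = -7 + (6*90)/4 = -7 + (¼)*540 = -7 + 135 = 128)
276995/Q(557, 812) = 276995/128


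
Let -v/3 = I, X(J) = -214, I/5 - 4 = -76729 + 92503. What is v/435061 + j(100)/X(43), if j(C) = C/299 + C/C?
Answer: -15317155959/27837813146 ≈ -0.55023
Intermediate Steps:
I = 78890 (I = 20 + 5*(-76729 + 92503) = 20 + 5*15774 = 20 + 78870 = 78890)
v = -236670 (v = -3*78890 = -236670)
j(C) = 1 + C/299 (j(C) = C*(1/299) + 1 = C/299 + 1 = 1 + C/299)
v/435061 + j(100)/X(43) = -236670/435061 + (1 + (1/299)*100)/(-214) = -236670*1/435061 + (1 + 100/299)*(-1/214) = -236670/435061 + (399/299)*(-1/214) = -236670/435061 - 399/63986 = -15317155959/27837813146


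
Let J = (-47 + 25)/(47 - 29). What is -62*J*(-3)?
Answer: -682/3 ≈ -227.33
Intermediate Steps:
J = -11/9 (J = -22/18 = -22*1/18 = -11/9 ≈ -1.2222)
-62*J*(-3) = -62*(-11/9)*(-3) = (682/9)*(-3) = -682/3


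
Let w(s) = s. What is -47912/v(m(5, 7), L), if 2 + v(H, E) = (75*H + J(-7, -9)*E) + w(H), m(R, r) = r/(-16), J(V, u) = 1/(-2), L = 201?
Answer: 191648/543 ≈ 352.94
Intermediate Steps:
J(V, u) = -1/2
m(R, r) = -r/16 (m(R, r) = r*(-1/16) = -r/16)
v(H, E) = -2 + 76*H - E/2 (v(H, E) = -2 + ((75*H - E/2) + H) = -2 + (76*H - E/2) = -2 + 76*H - E/2)
-47912/v(m(5, 7), L) = -47912/(-2 + 76*(-1/16*7) - 1/2*201) = -47912/(-2 + 76*(-7/16) - 201/2) = -47912/(-2 - 133/4 - 201/2) = -47912/(-543/4) = -47912*(-4/543) = 191648/543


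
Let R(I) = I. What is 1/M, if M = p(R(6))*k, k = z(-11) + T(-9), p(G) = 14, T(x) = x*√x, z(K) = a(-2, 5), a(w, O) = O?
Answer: 5/10556 + 27*I/10556 ≈ 0.00047366 + 0.0025578*I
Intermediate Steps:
z(K) = 5
T(x) = x^(3/2)
k = 5 - 27*I (k = 5 + (-9)^(3/2) = 5 - 27*I ≈ 5.0 - 27.0*I)
M = 70 - 378*I (M = 14*(5 - 27*I) = 70 - 378*I ≈ 70.0 - 378.0*I)
1/M = 1/(70 - 378*I) = (70 + 378*I)/147784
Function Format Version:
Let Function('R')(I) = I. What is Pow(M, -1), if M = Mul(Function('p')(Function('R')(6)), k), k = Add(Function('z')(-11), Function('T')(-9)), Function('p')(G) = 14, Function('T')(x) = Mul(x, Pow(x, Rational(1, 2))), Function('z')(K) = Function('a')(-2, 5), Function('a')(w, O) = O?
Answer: Add(Rational(5, 10556), Mul(Rational(27, 10556), I)) ≈ Add(0.00047366, Mul(0.0025578, I))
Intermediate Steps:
Function('z')(K) = 5
Function('T')(x) = Pow(x, Rational(3, 2))
k = Add(5, Mul(-27, I)) (k = Add(5, Pow(-9, Rational(3, 2))) = Add(5, Mul(-27, I)) ≈ Add(5.0000, Mul(-27.000, I)))
M = Add(70, Mul(-378, I)) (M = Mul(14, Add(5, Mul(-27, I))) = Add(70, Mul(-378, I)) ≈ Add(70.000, Mul(-378.00, I)))
Pow(M, -1) = Pow(Add(70, Mul(-378, I)), -1) = Mul(Rational(1, 147784), Add(70, Mul(378, I)))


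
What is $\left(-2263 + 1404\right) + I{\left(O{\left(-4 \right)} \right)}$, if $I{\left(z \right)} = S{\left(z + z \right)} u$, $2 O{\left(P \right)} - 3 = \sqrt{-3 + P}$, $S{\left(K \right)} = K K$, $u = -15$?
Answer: $-889 - 90 i \sqrt{7} \approx -889.0 - 238.12 i$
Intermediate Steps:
$S{\left(K \right)} = K^{2}$
$O{\left(P \right)} = \frac{3}{2} + \frac{\sqrt{-3 + P}}{2}$
$I{\left(z \right)} = - 60 z^{2}$ ($I{\left(z \right)} = \left(z + z\right)^{2} \left(-15\right) = \left(2 z\right)^{2} \left(-15\right) = 4 z^{2} \left(-15\right) = - 60 z^{2}$)
$\left(-2263 + 1404\right) + I{\left(O{\left(-4 \right)} \right)} = \left(-2263 + 1404\right) - 60 \left(\frac{3}{2} + \frac{\sqrt{-3 - 4}}{2}\right)^{2} = -859 - 60 \left(\frac{3}{2} + \frac{\sqrt{-7}}{2}\right)^{2} = -859 - 60 \left(\frac{3}{2} + \frac{i \sqrt{7}}{2}\right)^{2}$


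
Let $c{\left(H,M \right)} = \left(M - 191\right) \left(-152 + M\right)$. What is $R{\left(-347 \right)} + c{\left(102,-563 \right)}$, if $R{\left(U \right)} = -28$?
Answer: $539082$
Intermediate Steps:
$c{\left(H,M \right)} = \left(-191 + M\right) \left(-152 + M\right)$
$R{\left(-347 \right)} + c{\left(102,-563 \right)} = -28 + \left(29032 + \left(-563\right)^{2} - -193109\right) = -28 + \left(29032 + 316969 + 193109\right) = -28 + 539110 = 539082$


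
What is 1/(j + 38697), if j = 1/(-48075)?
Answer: 48075/1860358274 ≈ 2.5842e-5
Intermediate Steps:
j = -1/48075 ≈ -2.0801e-5
1/(j + 38697) = 1/(-1/48075 + 38697) = 1/(1860358274/48075) = 48075/1860358274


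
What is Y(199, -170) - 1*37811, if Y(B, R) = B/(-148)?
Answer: -5596227/148 ≈ -37812.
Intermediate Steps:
Y(B, R) = -B/148 (Y(B, R) = B*(-1/148) = -B/148)
Y(199, -170) - 1*37811 = -1/148*199 - 1*37811 = -199/148 - 37811 = -5596227/148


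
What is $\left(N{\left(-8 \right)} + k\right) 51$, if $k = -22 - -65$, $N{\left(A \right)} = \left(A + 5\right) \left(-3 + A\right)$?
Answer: $3876$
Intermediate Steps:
$N{\left(A \right)} = \left(-3 + A\right) \left(5 + A\right)$ ($N{\left(A \right)} = \left(5 + A\right) \left(-3 + A\right) = \left(-3 + A\right) \left(5 + A\right)$)
$k = 43$ ($k = -22 + 65 = 43$)
$\left(N{\left(-8 \right)} + k\right) 51 = \left(\left(-15 + \left(-8\right)^{2} + 2 \left(-8\right)\right) + 43\right) 51 = \left(\left(-15 + 64 - 16\right) + 43\right) 51 = \left(33 + 43\right) 51 = 76 \cdot 51 = 3876$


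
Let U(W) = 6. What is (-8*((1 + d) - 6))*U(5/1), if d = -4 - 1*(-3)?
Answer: 288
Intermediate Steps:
d = -1 (d = -4 + 3 = -1)
(-8*((1 + d) - 6))*U(5/1) = -8*((1 - 1) - 6)*6 = -8*(0 - 6)*6 = -8*(-6)*6 = 48*6 = 288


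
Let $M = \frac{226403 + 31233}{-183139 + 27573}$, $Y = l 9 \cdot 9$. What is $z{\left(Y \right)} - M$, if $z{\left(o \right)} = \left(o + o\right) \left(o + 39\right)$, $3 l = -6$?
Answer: $\frac{3099936934}{77783} \approx 39854.0$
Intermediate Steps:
$l = -2$ ($l = \frac{1}{3} \left(-6\right) = -2$)
$Y = -162$ ($Y = \left(-2\right) 9 \cdot 9 = \left(-18\right) 9 = -162$)
$z{\left(o \right)} = 2 o \left(39 + o\right)$
$M = - \frac{128818}{77783}$ ($M = \frac{257636}{-155566} = 257636 \left(- \frac{1}{155566}\right) = - \frac{128818}{77783} \approx -1.6561$)
$z{\left(Y \right)} - M = 2 \left(-162\right) \left(39 - 162\right) - - \frac{128818}{77783} = 2 \left(-162\right) \left(-123\right) + \frac{128818}{77783} = 39852 + \frac{128818}{77783} = \frac{3099936934}{77783}$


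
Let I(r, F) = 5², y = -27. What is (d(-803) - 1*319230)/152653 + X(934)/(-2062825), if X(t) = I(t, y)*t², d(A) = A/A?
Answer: -159508302945/12595856989 ≈ -12.664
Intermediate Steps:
I(r, F) = 25
d(A) = 1
X(t) = 25*t²
(d(-803) - 1*319230)/152653 + X(934)/(-2062825) = (1 - 1*319230)/152653 + (25*934²)/(-2062825) = (1 - 319230)*(1/152653) + (25*872356)*(-1/2062825) = -319229*1/152653 + 21808900*(-1/2062825) = -319229/152653 - 872356/82513 = -159508302945/12595856989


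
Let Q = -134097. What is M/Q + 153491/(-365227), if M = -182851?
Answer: 46199439550/48975845019 ≈ 0.94331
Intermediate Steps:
M/Q + 153491/(-365227) = -182851/(-134097) + 153491/(-365227) = -182851*(-1/134097) + 153491*(-1/365227) = 182851/134097 - 153491/365227 = 46199439550/48975845019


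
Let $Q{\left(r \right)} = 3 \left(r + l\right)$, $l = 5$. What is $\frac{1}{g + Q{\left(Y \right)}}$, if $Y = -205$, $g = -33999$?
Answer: $- \frac{1}{34599} \approx -2.8903 \cdot 10^{-5}$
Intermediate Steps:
$Q{\left(r \right)} = 15 + 3 r$ ($Q{\left(r \right)} = 3 \left(r + 5\right) = 3 \left(5 + r\right) = 15 + 3 r$)
$\frac{1}{g + Q{\left(Y \right)}} = \frac{1}{-33999 + \left(15 + 3 \left(-205\right)\right)} = \frac{1}{-33999 + \left(15 - 615\right)} = \frac{1}{-33999 - 600} = \frac{1}{-34599} = - \frac{1}{34599}$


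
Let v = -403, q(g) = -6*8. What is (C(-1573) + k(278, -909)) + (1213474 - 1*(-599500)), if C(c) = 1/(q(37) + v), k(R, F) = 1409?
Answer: 818286732/451 ≈ 1.8144e+6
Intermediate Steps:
q(g) = -48
C(c) = -1/451 (C(c) = 1/(-48 - 403) = 1/(-451) = -1/451)
(C(-1573) + k(278, -909)) + (1213474 - 1*(-599500)) = (-1/451 + 1409) + (1213474 - 1*(-599500)) = 635458/451 + (1213474 + 599500) = 635458/451 + 1812974 = 818286732/451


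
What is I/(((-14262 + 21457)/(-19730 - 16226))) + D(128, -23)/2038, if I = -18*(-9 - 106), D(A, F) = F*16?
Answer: -15168878672/1466341 ≈ -10345.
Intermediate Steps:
D(A, F) = 16*F
I = 2070 (I = -18*(-115) = 2070)
I/(((-14262 + 21457)/(-19730 - 16226))) + D(128, -23)/2038 = 2070/(((-14262 + 21457)/(-19730 - 16226))) + (16*(-23))/2038 = 2070/((7195/(-35956))) - 368*1/2038 = 2070/((7195*(-1/35956))) - 184/1019 = 2070/(-7195/35956) - 184/1019 = 2070*(-35956/7195) - 184/1019 = -14885784/1439 - 184/1019 = -15168878672/1466341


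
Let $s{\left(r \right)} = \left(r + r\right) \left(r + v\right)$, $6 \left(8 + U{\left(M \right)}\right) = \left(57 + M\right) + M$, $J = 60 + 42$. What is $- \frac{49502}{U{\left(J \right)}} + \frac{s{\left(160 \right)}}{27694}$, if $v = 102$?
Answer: $- \frac{1367932068}{983137} \approx -1391.4$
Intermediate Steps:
$J = 102$
$U{\left(M \right)} = \frac{3}{2} + \frac{M}{3}$ ($U{\left(M \right)} = -8 + \frac{\left(57 + M\right) + M}{6} = -8 + \frac{57 + 2 M}{6} = -8 + \left(\frac{19}{2} + \frac{M}{3}\right) = \frac{3}{2} + \frac{M}{3}$)
$s{\left(r \right)} = 2 r \left(102 + r\right)$ ($s{\left(r \right)} = \left(r + r\right) \left(r + 102\right) = 2 r \left(102 + r\right)$)
$- \frac{49502}{U{\left(J \right)}} + \frac{s{\left(160 \right)}}{27694} = - \frac{49502}{\frac{3}{2} + \frac{1}{3} \cdot 102} + \frac{2 \cdot 160 \left(102 + 160\right)}{27694} = - \frac{49502}{\frac{3}{2} + 34} + 2 \cdot 160 \cdot 262 \cdot \frac{1}{27694} = - \frac{49502}{\frac{71}{2}} + 83840 \cdot \frac{1}{27694} = \left(-49502\right) \frac{2}{71} + \frac{41920}{13847} = - \frac{99004}{71} + \frac{41920}{13847} = - \frac{1367932068}{983137}$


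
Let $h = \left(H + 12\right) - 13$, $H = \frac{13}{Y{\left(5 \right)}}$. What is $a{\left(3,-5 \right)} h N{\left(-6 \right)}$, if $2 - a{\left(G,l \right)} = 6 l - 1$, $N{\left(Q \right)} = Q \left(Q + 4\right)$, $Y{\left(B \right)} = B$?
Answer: $\frac{3168}{5} \approx 633.6$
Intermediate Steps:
$H = \frac{13}{5} \approx 2.6$
$N{\left(Q \right)} = Q \left(4 + Q\right)$
$a{\left(G,l \right)} = 3 - 6 l$ ($a{\left(G,l \right)} = 2 - \left(6 l - 1\right) = 2 - \left(-1 + 6 l\right) = 3 - 6 l$)
$h = \frac{8}{5}$ ($h = \left(\frac{13}{5} + 12\right) - 13 = \frac{73}{5} - 13 = \frac{8}{5} \approx 1.6$)
$a{\left(3,-5 \right)} h N{\left(-6 \right)} = \left(3 - -30\right) \frac{8}{5} \left(- 6 \left(4 - 6\right)\right) = \left(3 + 30\right) \frac{8}{5} \left(\left(-6\right) \left(-2\right)\right) = 33 \cdot \frac{8}{5} \cdot 12 = \frac{264}{5} \cdot 12 = \frac{3168}{5}$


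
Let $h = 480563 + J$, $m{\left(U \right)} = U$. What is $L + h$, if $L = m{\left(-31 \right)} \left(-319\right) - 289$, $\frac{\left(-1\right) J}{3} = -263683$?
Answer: $1281212$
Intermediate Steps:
$J = 791049$ ($J = \left(-3\right) \left(-263683\right) = 791049$)
$h = 1271612$ ($h = 480563 + 791049 = 1271612$)
$L = 9600$ ($L = \left(-31\right) \left(-319\right) - 289 = 9889 - 289 = 9600$)
$L + h = 9600 + 1271612 = 1281212$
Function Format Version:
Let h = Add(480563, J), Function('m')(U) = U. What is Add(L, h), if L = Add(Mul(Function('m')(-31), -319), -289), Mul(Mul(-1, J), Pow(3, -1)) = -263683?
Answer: 1281212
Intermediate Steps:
J = 791049 (J = Mul(-3, -263683) = 791049)
h = 1271612 (h = Add(480563, 791049) = 1271612)
L = 9600 (L = Add(Mul(-31, -319), -289) = Add(9889, -289) = 9600)
Add(L, h) = Add(9600, 1271612) = 1281212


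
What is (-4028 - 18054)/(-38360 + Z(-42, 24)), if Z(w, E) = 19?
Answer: 22082/38341 ≈ 0.57594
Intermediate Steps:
(-4028 - 18054)/(-38360 + Z(-42, 24)) = (-4028 - 18054)/(-38360 + 19) = -22082/(-38341) = -22082*(-1/38341) = 22082/38341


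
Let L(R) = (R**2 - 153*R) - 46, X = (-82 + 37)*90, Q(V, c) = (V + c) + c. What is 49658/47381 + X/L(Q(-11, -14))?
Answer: 88830893/176304701 ≈ 0.50385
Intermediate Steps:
Q(V, c) = V + 2*c
X = -4050 (X = -45*90 = -4050)
L(R) = -46 + R**2 - 153*R
49658/47381 + X/L(Q(-11, -14)) = 49658/47381 - 4050/(-46 + (-11 + 2*(-14))**2 - 153*(-11 + 2*(-14))) = 49658*(1/47381) - 4050/(-46 + (-11 - 28)**2 - 153*(-11 - 28)) = 49658/47381 - 4050/(-46 + (-39)**2 - 153*(-39)) = 49658/47381 - 4050/(-46 + 1521 + 5967) = 49658/47381 - 4050/7442 = 49658/47381 - 4050*1/7442 = 49658/47381 - 2025/3721 = 88830893/176304701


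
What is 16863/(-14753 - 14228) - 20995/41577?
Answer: -17939302/16506069 ≈ -1.0868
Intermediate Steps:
16863/(-14753 - 14228) - 20995/41577 = 16863/(-28981) - 20995*1/41577 = 16863*(-1/28981) - 20995/41577 = -231/397 - 20995/41577 = -17939302/16506069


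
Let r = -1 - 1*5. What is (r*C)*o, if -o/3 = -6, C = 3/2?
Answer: -162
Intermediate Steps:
C = 3/2 (C = 3*(½) = 3/2 ≈ 1.5000)
o = 18 (o = -3*(-6) = 18)
r = -6 (r = -1 - 5 = -6)
(r*C)*o = -6*3/2*18 = -9*18 = -162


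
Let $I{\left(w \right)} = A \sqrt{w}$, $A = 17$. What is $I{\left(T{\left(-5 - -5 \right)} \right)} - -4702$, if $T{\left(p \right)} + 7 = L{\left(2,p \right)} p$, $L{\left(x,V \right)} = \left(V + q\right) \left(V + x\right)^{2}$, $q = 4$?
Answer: $4702 + 17 i \sqrt{7} \approx 4702.0 + 44.978 i$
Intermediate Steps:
$L{\left(x,V \right)} = \left(V + x\right)^{2} \left(4 + V\right)$ ($L{\left(x,V \right)} = \left(V + 4\right) \left(V + x\right)^{2} = \left(4 + V\right) \left(V + x\right)^{2} = \left(V + x\right)^{2} \left(4 + V\right)$)
$T{\left(p \right)} = -7 + p \left(2 + p\right)^{2} \left(4 + p\right)$ ($T{\left(p \right)} = -7 + \left(p + 2\right)^{2} \left(4 + p\right) p = -7 + \left(2 + p\right)^{2} \left(4 + p\right) p = -7 + p \left(2 + p\right)^{2} \left(4 + p\right)$)
$I{\left(w \right)} = 17 \sqrt{w}$
$I{\left(T{\left(-5 - -5 \right)} \right)} - -4702 = 17 \sqrt{-7 + \left(-5 - -5\right) \left(2 - 0\right)^{2} \left(4 - 0\right)} - -4702 = 17 \sqrt{-7 + \left(-5 + 5\right) \left(2 + \left(-5 + 5\right)\right)^{2} \left(4 + \left(-5 + 5\right)\right)} + 4702 = 17 \sqrt{-7 + 0 \left(2 + 0\right)^{2} \left(4 + 0\right)} + 4702 = 17 \sqrt{-7 + 0 \cdot 2^{2} \cdot 4} + 4702 = 17 \sqrt{-7 + 0 \cdot 4 \cdot 4} + 4702 = 17 \sqrt{-7 + 0} + 4702 = 17 \sqrt{-7} + 4702 = 17 i \sqrt{7} + 4702 = 4702 + 17 i \sqrt{7}$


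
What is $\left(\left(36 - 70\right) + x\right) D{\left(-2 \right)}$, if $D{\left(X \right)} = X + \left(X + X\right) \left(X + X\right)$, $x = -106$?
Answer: $-1960$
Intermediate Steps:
$D{\left(X \right)} = X + 4 X^{2}$ ($D{\left(X \right)} = X + 2 X 2 X = X + 4 X^{2}$)
$\left(\left(36 - 70\right) + x\right) D{\left(-2 \right)} = \left(\left(36 - 70\right) - 106\right) \left(- 2 \left(1 + 4 \left(-2\right)\right)\right) = \left(-34 - 106\right) \left(- 2 \left(1 - 8\right)\right) = - 140 \left(\left(-2\right) \left(-7\right)\right) = \left(-140\right) 14 = -1960$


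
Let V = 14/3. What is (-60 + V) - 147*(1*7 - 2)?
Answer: -2371/3 ≈ -790.33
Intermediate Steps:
V = 14/3 (V = 14*(1/3) = 14/3 ≈ 4.6667)
(-60 + V) - 147*(1*7 - 2) = (-60 + 14/3) - 147*(1*7 - 2) = -166/3 - 147*(7 - 2) = -166/3 - 147*5 = -166/3 - 735 = -2371/3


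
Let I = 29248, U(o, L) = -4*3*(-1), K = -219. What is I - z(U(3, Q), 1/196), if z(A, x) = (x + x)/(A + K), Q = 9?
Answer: 593324929/20286 ≈ 29248.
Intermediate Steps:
U(o, L) = 12 (U(o, L) = -12*(-1) = 12)
z(A, x) = 2*x/(-219 + A) (z(A, x) = (x + x)/(A - 219) = (2*x)/(-219 + A) = 2*x/(-219 + A))
I - z(U(3, Q), 1/196) = 29248 - 2/(196*(-219 + 12)) = 29248 - 2/(196*(-207)) = 29248 - 2*(-1)/(196*207) = 29248 - 1*(-1/20286) = 29248 + 1/20286 = 593324929/20286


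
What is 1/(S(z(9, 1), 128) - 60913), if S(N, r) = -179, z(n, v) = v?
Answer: -1/61092 ≈ -1.6369e-5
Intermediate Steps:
1/(S(z(9, 1), 128) - 60913) = 1/(-179 - 60913) = 1/(-61092) = -1/61092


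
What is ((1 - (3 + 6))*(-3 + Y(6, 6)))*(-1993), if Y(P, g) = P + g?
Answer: 143496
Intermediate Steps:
((1 - (3 + 6))*(-3 + Y(6, 6)))*(-1993) = ((1 - (3 + 6))*(-3 + (6 + 6)))*(-1993) = ((1 - 1*9)*(-3 + 12))*(-1993) = ((1 - 9)*9)*(-1993) = -8*9*(-1993) = -72*(-1993) = 143496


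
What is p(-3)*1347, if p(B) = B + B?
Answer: -8082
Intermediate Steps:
p(B) = 2*B
p(-3)*1347 = (2*(-3))*1347 = -6*1347 = -8082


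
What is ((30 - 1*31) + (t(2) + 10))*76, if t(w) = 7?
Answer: 1216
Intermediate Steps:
((30 - 1*31) + (t(2) + 10))*76 = ((30 - 1*31) + (7 + 10))*76 = ((30 - 31) + 17)*76 = (-1 + 17)*76 = 16*76 = 1216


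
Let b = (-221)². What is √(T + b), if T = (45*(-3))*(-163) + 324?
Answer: √71170 ≈ 266.78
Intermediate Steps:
T = 22329 (T = -135*(-163) + 324 = 22005 + 324 = 22329)
b = 48841
√(T + b) = √(22329 + 48841) = √71170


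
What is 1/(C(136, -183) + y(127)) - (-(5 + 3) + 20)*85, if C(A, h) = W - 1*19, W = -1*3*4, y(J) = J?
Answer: -97919/96 ≈ -1020.0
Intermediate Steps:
W = -12 (W = -3*4 = -12)
C(A, h) = -31 (C(A, h) = -12 - 1*19 = -12 - 19 = -31)
1/(C(136, -183) + y(127)) - (-(5 + 3) + 20)*85 = 1/(-31 + 127) - (-(5 + 3) + 20)*85 = 1/96 - (-1*8 + 20)*85 = 1/96 - (-8 + 20)*85 = 1/96 - 12*85 = 1/96 - 1*1020 = 1/96 - 1020 = -97919/96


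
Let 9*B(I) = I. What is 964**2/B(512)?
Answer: 522729/32 ≈ 16335.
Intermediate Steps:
B(I) = I/9
964**2/B(512) = 964**2/(((1/9)*512)) = 929296/(512/9) = 929296*(9/512) = 522729/32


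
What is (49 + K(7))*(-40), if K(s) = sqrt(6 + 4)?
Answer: -1960 - 40*sqrt(10) ≈ -2086.5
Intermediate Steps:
K(s) = sqrt(10)
(49 + K(7))*(-40) = (49 + sqrt(10))*(-40) = -1960 - 40*sqrt(10)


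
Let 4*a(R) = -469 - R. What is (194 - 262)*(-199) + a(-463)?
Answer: 27061/2 ≈ 13531.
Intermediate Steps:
a(R) = -469/4 - R/4 (a(R) = (-469 - R)/4 = -469/4 - R/4)
(194 - 262)*(-199) + a(-463) = (194 - 262)*(-199) + (-469/4 - ¼*(-463)) = -68*(-199) + (-469/4 + 463/4) = 13532 - 3/2 = 27061/2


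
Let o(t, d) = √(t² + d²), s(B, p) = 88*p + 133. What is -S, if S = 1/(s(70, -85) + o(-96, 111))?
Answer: 2449/17985624 + √2393/17985624 ≈ 0.00013888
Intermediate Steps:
s(B, p) = 133 + 88*p
o(t, d) = √(d² + t²)
S = 1/(-7347 + 3*√2393) (S = 1/((133 + 88*(-85)) + √(111² + (-96)²)) = 1/((133 - 7480) + √(12321 + 9216)) = 1/(-7347 + √21537) = 1/(-7347 + 3*√2393) ≈ -0.00013888)
-S = -(-2449/17985624 - √2393/17985624) = 2449/17985624 + √2393/17985624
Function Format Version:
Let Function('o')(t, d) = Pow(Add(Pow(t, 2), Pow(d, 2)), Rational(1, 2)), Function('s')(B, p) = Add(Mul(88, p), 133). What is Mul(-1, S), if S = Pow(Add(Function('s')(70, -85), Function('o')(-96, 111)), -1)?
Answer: Add(Rational(2449, 17985624), Mul(Rational(1, 17985624), Pow(2393, Rational(1, 2)))) ≈ 0.00013888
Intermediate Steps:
Function('s')(B, p) = Add(133, Mul(88, p))
Function('o')(t, d) = Pow(Add(Pow(d, 2), Pow(t, 2)), Rational(1, 2))
S = Pow(Add(-7347, Mul(3, Pow(2393, Rational(1, 2)))), -1) (S = Pow(Add(Add(133, Mul(88, -85)), Pow(Add(Pow(111, 2), Pow(-96, 2)), Rational(1, 2))), -1) = Pow(Add(Add(133, -7480), Pow(Add(12321, 9216), Rational(1, 2))), -1) = Pow(Add(-7347, Pow(21537, Rational(1, 2))), -1) = Pow(Add(-7347, Mul(3, Pow(2393, Rational(1, 2)))), -1) ≈ -0.00013888)
Mul(-1, S) = Mul(-1, Add(Rational(-2449, 17985624), Mul(Rational(-1, 17985624), Pow(2393, Rational(1, 2))))) = Add(Rational(2449, 17985624), Mul(Rational(1, 17985624), Pow(2393, Rational(1, 2))))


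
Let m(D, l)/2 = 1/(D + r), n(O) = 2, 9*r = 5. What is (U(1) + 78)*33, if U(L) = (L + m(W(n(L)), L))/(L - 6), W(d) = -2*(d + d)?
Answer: 860673/335 ≈ 2569.2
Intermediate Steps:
r = 5/9 (r = (⅑)*5 = 5/9 ≈ 0.55556)
W(d) = -4*d
m(D, l) = 2/(5/9 + D) (m(D, l) = 2/(D + 5/9) = 2/(5/9 + D))
U(L) = (-18/67 + L)/(-6 + L) (U(L) = (L + 18/(5 + 9*(-4*2)))/(L - 6) = (L + 18/(5 + 9*(-8)))/(-6 + L) = (L + 18/(5 - 72))/(-6 + L) = (L + 18/(-67))/(-6 + L) = (L + 18*(-1/67))/(-6 + L) = (L - 18/67)/(-6 + L) = (-18/67 + L)/(-6 + L))
(U(1) + 78)*33 = ((-18/67 + 1)/(-6 + 1) + 78)*33 = ((49/67)/(-5) + 78)*33 = (-⅕*49/67 + 78)*33 = (-49/335 + 78)*33 = (26081/335)*33 = 860673/335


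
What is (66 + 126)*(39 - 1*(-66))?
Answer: 20160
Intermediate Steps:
(66 + 126)*(39 - 1*(-66)) = 192*(39 + 66) = 192*105 = 20160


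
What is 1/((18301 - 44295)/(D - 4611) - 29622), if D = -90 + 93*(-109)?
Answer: -7419/219752621 ≈ -3.3761e-5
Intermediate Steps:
D = -10227 (D = -90 - 10137 = -10227)
1/((18301 - 44295)/(D - 4611) - 29622) = 1/((18301 - 44295)/(-10227 - 4611) - 29622) = 1/(-25994/(-14838) - 29622) = 1/(-25994*(-1/14838) - 29622) = 1/(12997/7419 - 29622) = 1/(-219752621/7419) = -7419/219752621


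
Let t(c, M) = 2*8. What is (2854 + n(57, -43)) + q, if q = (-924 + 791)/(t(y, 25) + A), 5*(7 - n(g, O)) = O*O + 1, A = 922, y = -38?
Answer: 333775/134 ≈ 2490.9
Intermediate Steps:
t(c, M) = 16
n(g, O) = 34/5 - O²/5 (n(g, O) = 7 - (O*O + 1)/5 = 7 - (O² + 1)/5 = 7 - (1 + O²)/5 = 7 + (-⅕ - O²/5) = 34/5 - O²/5)
q = -19/134 (q = (-924 + 791)/(16 + 922) = -133/938 = -133*1/938 = -19/134 ≈ -0.14179)
(2854 + n(57, -43)) + q = (2854 + (34/5 - ⅕*(-43)²)) - 19/134 = (2854 + (34/5 - ⅕*1849)) - 19/134 = (2854 + (34/5 - 1849/5)) - 19/134 = (2854 - 363) - 19/134 = 2491 - 19/134 = 333775/134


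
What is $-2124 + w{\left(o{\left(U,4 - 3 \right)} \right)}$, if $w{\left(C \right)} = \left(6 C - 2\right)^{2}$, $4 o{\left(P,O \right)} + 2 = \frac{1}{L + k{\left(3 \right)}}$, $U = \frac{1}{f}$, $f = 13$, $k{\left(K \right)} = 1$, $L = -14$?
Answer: $- \frac{1418135}{676} \approx -2097.8$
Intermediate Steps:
$U = \frac{1}{13} \approx 0.076923$
$o{\left(P,O \right)} = - \frac{27}{52}$ ($o{\left(P,O \right)} = - \frac{1}{2} + \frac{1}{4 \left(-14 + 1\right)} = - \frac{1}{2} + \frac{1}{4 \left(-13\right)} = - \frac{1}{2} + \frac{1}{4} \left(- \frac{1}{13}\right) = - \frac{1}{2} - \frac{1}{52} = - \frac{27}{52}$)
$w{\left(C \right)} = \left(-2 + 6 C\right)^{2}$
$-2124 + w{\left(o{\left(U,4 - 3 \right)} \right)} = -2124 + 4 \left(-1 + 3 \left(- \frac{27}{52}\right)\right)^{2} = -2124 + 4 \left(-1 - \frac{81}{52}\right)^{2} = -2124 + 4 \left(- \frac{133}{52}\right)^{2} = -2124 + 4 \cdot \frac{17689}{2704} = -2124 + \frac{17689}{676} = - \frac{1418135}{676}$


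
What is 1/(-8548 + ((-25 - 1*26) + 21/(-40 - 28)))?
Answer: -68/584753 ≈ -0.00011629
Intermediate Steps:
1/(-8548 + ((-25 - 1*26) + 21/(-40 - 28))) = 1/(-8548 + ((-25 - 26) + 21/(-68))) = 1/(-8548 + (-51 - 1/68*21)) = 1/(-8548 + (-51 - 21/68)) = 1/(-8548 - 3489/68) = 1/(-584753/68) = -68/584753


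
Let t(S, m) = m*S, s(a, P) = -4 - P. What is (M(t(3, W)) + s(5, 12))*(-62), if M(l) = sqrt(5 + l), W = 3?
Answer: 992 - 62*sqrt(14) ≈ 760.02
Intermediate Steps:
t(S, m) = S*m
(M(t(3, W)) + s(5, 12))*(-62) = (sqrt(5 + 3*3) + (-4 - 1*12))*(-62) = (sqrt(5 + 9) + (-4 - 12))*(-62) = (sqrt(14) - 16)*(-62) = (-16 + sqrt(14))*(-62) = 992 - 62*sqrt(14)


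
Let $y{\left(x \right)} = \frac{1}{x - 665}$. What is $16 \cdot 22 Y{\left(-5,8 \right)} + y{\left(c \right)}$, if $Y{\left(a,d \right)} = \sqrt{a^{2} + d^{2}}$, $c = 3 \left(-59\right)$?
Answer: $- \frac{1}{842} + 352 \sqrt{89} \approx 3320.8$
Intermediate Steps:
$c = -177$
$y{\left(x \right)} = \frac{1}{-665 + x}$
$16 \cdot 22 Y{\left(-5,8 \right)} + y{\left(c \right)} = 16 \cdot 22 \sqrt{\left(-5\right)^{2} + 8^{2}} + \frac{1}{-665 - 177} = 352 \sqrt{25 + 64} + \frac{1}{-842} = 352 \sqrt{89} - \frac{1}{842} = - \frac{1}{842} + 352 \sqrt{89}$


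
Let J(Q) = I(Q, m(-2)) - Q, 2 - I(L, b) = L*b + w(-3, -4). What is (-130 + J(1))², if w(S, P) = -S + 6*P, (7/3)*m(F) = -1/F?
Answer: 2295225/196 ≈ 11710.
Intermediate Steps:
m(F) = -3/(7*F) (m(F) = 3*(-1/F)/7 = -3/(7*F))
I(L, b) = 23 - L*b (I(L, b) = 2 - (L*b + (-1*(-3) + 6*(-4))) = 2 - (L*b + (3 - 24)) = 2 - (L*b - 21) = 2 - (-21 + L*b) = 2 + (21 - L*b) = 23 - L*b)
J(Q) = 23 - 17*Q/14 (J(Q) = (23 - Q*(-3/7/(-2))) - Q = (23 - Q*(-3/7*(-½))) - Q = (23 - 1*Q*3/14) - Q = (23 - 3*Q/14) - Q = 23 - 17*Q/14)
(-130 + J(1))² = (-130 + (23 - 17/14*1))² = (-130 + (23 - 17/14))² = (-130 + 305/14)² = (-1515/14)² = 2295225/196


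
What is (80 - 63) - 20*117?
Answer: -2323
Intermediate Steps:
(80 - 63) - 20*117 = 17 - 2340 = -2323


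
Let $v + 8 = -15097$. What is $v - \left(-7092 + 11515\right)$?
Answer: $-19528$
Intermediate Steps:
$v = -15105$ ($v = -8 - 15097 = -15105$)
$v - \left(-7092 + 11515\right) = -15105 - \left(-7092 + 11515\right) = -15105 - 4423 = -19528$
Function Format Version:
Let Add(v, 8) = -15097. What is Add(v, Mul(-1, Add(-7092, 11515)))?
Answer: -19528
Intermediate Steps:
v = -15105 (v = Add(-8, -15097) = -15105)
Add(v, Mul(-1, Add(-7092, 11515))) = Add(-15105, Mul(-1, Add(-7092, 11515))) = Add(-15105, Mul(-1, 4423)) = Add(-15105, -4423) = -19528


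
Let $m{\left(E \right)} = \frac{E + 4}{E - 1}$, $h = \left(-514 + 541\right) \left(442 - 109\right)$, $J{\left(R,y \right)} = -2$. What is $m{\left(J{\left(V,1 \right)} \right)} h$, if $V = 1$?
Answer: $-5994$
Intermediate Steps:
$h = 8991$ ($h = 27 \cdot 333 = 8991$)
$m{\left(E \right)} = \frac{4 + E}{-1 + E}$
$m{\left(J{\left(V,1 \right)} \right)} h = \frac{4 - 2}{-1 - 2} \cdot 8991 = \frac{1}{-3} \cdot 2 \cdot 8991 = \left(- \frac{1}{3}\right) 2 \cdot 8991 = \left(- \frac{2}{3}\right) 8991 = -5994$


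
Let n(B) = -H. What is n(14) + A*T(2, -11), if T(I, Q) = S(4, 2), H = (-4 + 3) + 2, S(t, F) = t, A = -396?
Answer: -1585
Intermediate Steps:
H = 1 (H = -1 + 2 = 1)
T(I, Q) = 4
n(B) = -1 (n(B) = -1*1 = -1)
n(14) + A*T(2, -11) = -1 - 396*4 = -1 - 1584 = -1585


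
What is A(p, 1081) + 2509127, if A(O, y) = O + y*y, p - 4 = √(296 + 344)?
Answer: 3677692 + 8*√10 ≈ 3.6777e+6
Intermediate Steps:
p = 4 + 8*√10 (p = 4 + √(296 + 344) = 4 + √640 = 4 + 8*√10 ≈ 29.298)
A(O, y) = O + y²
A(p, 1081) + 2509127 = ((4 + 8*√10) + 1081²) + 2509127 = ((4 + 8*√10) + 1168561) + 2509127 = (1168565 + 8*√10) + 2509127 = 3677692 + 8*√10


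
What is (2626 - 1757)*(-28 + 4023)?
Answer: 3471655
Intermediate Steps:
(2626 - 1757)*(-28 + 4023) = 869*3995 = 3471655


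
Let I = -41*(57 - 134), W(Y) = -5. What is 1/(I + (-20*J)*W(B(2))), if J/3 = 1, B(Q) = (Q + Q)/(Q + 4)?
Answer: 1/3457 ≈ 0.00028927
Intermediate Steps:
B(Q) = 2*Q/(4 + Q) (B(Q) = (2*Q)/(4 + Q) = 2*Q/(4 + Q))
J = 3 (J = 3*1 = 3)
I = 3157 (I = -41*(-77) = 3157)
1/(I + (-20*J)*W(B(2))) = 1/(3157 - 20*3*(-5)) = 1/(3157 - 60*(-5)) = 1/(3157 + 300) = 1/3457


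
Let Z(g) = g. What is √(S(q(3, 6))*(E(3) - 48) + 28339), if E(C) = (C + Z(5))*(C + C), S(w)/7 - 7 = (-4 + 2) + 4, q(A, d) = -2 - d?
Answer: √28339 ≈ 168.34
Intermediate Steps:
S(w) = 63 (S(w) = 49 + 7*((-4 + 2) + 4) = 49 + 7*(-2 + 4) = 49 + 7*2 = 49 + 14 = 63)
E(C) = 2*C*(5 + C) (E(C) = (C + 5)*(C + C) = (5 + C)*(2*C) = 2*C*(5 + C))
√(S(q(3, 6))*(E(3) - 48) + 28339) = √(63*(2*3*(5 + 3) - 48) + 28339) = √(63*(2*3*8 - 48) + 28339) = √(63*(48 - 48) + 28339) = √(63*0 + 28339) = √(0 + 28339) = √28339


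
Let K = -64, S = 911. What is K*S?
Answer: -58304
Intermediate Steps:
K*S = -64*911 = -58304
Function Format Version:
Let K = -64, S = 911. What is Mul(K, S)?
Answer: -58304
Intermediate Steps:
Mul(K, S) = Mul(-64, 911) = -58304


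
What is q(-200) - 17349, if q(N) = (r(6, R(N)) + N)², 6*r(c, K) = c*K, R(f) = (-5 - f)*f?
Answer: 1536622651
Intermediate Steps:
R(f) = f*(-5 - f)
r(c, K) = K*c/6 (r(c, K) = (c*K)/6 = (K*c)/6 = K*c/6)
q(N) = (N - N*(5 + N))² (q(N) = ((⅙)*(-N*(5 + N))*6 + N)² = (-N*(5 + N) + N)² = (N - N*(5 + N))²)
q(-200) - 17349 = (-200)²*(4 - 200)² - 17349 = 40000*(-196)² - 17349 = 40000*38416 - 17349 = 1536640000 - 17349 = 1536622651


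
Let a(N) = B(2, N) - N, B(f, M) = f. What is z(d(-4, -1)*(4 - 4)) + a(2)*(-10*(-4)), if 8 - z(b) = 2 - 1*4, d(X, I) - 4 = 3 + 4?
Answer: 10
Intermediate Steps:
d(X, I) = 11 (d(X, I) = 4 + (3 + 4) = 4 + 7 = 11)
z(b) = 10 (z(b) = 8 - (2 - 1*4) = 8 - (2 - 4) = 8 - 1*(-2) = 8 + 2 = 10)
a(N) = 2 - N
z(d(-4, -1)*(4 - 4)) + a(2)*(-10*(-4)) = 10 + (2 - 1*2)*(-10*(-4)) = 10 + (2 - 2)*40 = 10 + 0*40 = 10 + 0 = 10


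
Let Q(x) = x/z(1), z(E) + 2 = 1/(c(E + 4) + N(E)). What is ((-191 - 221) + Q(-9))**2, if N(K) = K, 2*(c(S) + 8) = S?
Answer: 66569281/400 ≈ 1.6642e+5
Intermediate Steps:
c(S) = -8 + S/2
z(E) = -2 + 1/(-6 + 3*E/2) (z(E) = -2 + 1/((-8 + (E + 4)/2) + E) = -2 + 1/((-8 + (4 + E)/2) + E) = -2 + 1/((-8 + (2 + E/2)) + E) = -2 + 1/((-6 + E/2) + E) = -2 + 1/(-6 + 3*E/2))
Q(x) = -9*x/20 (Q(x) = x/((2*(13 - 3*1)/(3*(-4 + 1)))) = x/(((2/3)*(13 - 3)/(-3))) = x/(((2/3)*(-1/3)*10)) = x/(-20/9) = x*(-9/20) = -9*x/20)
((-191 - 221) + Q(-9))**2 = ((-191 - 221) - 9/20*(-9))**2 = (-412 + 81/20)**2 = (-8159/20)**2 = 66569281/400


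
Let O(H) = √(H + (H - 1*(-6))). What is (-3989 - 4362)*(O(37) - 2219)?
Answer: 18530869 - 33404*√5 ≈ 1.8456e+7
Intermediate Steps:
O(H) = √(6 + 2*H) (O(H) = √(H + (H + 6)) = √(H + (6 + H)) = √(6 + 2*H))
(-3989 - 4362)*(O(37) - 2219) = (-3989 - 4362)*(√(6 + 2*37) - 2219) = -8351*(√(6 + 74) - 2219) = -8351*(√80 - 2219) = -8351*(4*√5 - 2219) = -8351*(-2219 + 4*√5) = 18530869 - 33404*√5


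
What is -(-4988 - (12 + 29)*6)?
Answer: 5234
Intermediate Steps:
-(-4988 - (12 + 29)*6) = -(-4988 - 41*6) = -(-4988 - 1*246) = -(-4988 - 246) = -1*(-5234) = 5234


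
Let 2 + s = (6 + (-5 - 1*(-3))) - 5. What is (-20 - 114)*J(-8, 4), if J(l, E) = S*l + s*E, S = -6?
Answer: -4824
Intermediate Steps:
s = -3 (s = -2 + ((6 + (-5 - 1*(-3))) - 5) = -2 + ((6 + (-5 + 3)) - 5) = -2 + ((6 - 2) - 5) = -2 + (4 - 5) = -2 - 1 = -3)
J(l, E) = -6*l - 3*E
(-20 - 114)*J(-8, 4) = (-20 - 114)*(-6*(-8) - 3*4) = -134*(48 - 12) = -134*36 = -4824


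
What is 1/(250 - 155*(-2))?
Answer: 1/560 ≈ 0.0017857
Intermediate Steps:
1/(250 - 155*(-2)) = 1/(250 + 310) = 1/560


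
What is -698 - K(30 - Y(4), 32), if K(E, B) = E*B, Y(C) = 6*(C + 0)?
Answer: -890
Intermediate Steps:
Y(C) = 6*C
K(E, B) = B*E
-698 - K(30 - Y(4), 32) = -698 - 32*(30 - 6*4) = -698 - 32*(30 - 1*24) = -698 - 32*(30 - 24) = -698 - 32*6 = -698 - 1*192 = -698 - 192 = -890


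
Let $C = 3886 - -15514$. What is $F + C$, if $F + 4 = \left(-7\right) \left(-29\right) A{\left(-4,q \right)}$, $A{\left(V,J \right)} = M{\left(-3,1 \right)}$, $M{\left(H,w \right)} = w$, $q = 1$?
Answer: $19599$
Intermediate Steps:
$A{\left(V,J \right)} = 1$
$F = 199$ ($F = -4 + \left(-7\right) \left(-29\right) 1 = -4 + 203 \cdot 1 = -4 + 203 = 199$)
$C = 19400$ ($C = 3886 + 15514 = 19400$)
$F + C = 199 + 19400 = 19599$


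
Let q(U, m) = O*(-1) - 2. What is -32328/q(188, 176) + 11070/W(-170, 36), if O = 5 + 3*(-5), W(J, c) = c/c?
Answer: 7029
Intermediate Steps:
W(J, c) = 1
O = -10 (O = 5 - 15 = -10)
q(U, m) = 8 (q(U, m) = -10*(-1) - 2 = 10 - 2 = 8)
-32328/q(188, 176) + 11070/W(-170, 36) = -32328/8 + 11070/1 = -32328*1/8 + 11070*1 = -4041 + 11070 = 7029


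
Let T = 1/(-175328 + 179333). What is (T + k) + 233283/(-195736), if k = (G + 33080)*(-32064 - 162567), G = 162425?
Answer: -29829303457335898079/783922680 ≈ -3.8051e+10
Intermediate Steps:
T = 1/4005 ≈ 0.00024969
k = -38051333655 (k = (162425 + 33080)*(-32064 - 162567) = 195505*(-194631) = -38051333655)
(T + k) + 233283/(-195736) = (1/4005 - 38051333655) + 233283/(-195736) = -152395591288274/4005 + 233283*(-1/195736) = -152395591288274/4005 - 233283/195736 = -29829303457335898079/783922680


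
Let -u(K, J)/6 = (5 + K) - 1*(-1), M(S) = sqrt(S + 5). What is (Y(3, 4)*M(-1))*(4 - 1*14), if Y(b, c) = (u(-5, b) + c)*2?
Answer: 80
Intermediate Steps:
M(S) = sqrt(5 + S)
u(K, J) = -36 - 6*K (u(K, J) = -6*((5 + K) - 1*(-1)) = -6*((5 + K) + 1) = -6*(6 + K) = -36 - 6*K)
Y(b, c) = -12 + 2*c (Y(b, c) = ((-36 - 6*(-5)) + c)*2 = ((-36 + 30) + c)*2 = (-6 + c)*2 = -12 + 2*c)
(Y(3, 4)*M(-1))*(4 - 1*14) = ((-12 + 2*4)*sqrt(5 - 1))*(4 - 1*14) = ((-12 + 8)*sqrt(4))*(4 - 14) = -4*2*(-10) = -8*(-10) = 80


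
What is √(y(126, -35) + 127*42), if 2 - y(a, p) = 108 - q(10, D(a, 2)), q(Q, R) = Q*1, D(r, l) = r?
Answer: 3*√582 ≈ 72.374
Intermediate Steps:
q(Q, R) = Q
y(a, p) = -96 (y(a, p) = 2 - (108 - 1*10) = 2 - (108 - 10) = 2 - 1*98 = 2 - 98 = -96)
√(y(126, -35) + 127*42) = √(-96 + 127*42) = √(-96 + 5334) = √5238 = 3*√582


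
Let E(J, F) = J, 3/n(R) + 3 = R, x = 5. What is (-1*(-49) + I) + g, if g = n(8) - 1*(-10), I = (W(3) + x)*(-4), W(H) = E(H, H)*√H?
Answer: 198/5 - 12*√3 ≈ 18.815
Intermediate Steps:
n(R) = 3/(-3 + R)
W(H) = H^(3/2) (W(H) = H*√H = H^(3/2))
I = -20 - 12*√3 (I = (3^(3/2) + 5)*(-4) = (3*√3 + 5)*(-4) = (5 + 3*√3)*(-4) = -20 - 12*√3 ≈ -40.785)
g = 53/5 (g = 3/(-3 + 8) - 1*(-10) = 3/5 + 10 = 3*(⅕) + 10 = ⅗ + 10 = 53/5 ≈ 10.600)
(-1*(-49) + I) + g = (-1*(-49) + (-20 - 12*√3)) + 53/5 = (49 + (-20 - 12*√3)) + 53/5 = (29 - 12*√3) + 53/5 = 198/5 - 12*√3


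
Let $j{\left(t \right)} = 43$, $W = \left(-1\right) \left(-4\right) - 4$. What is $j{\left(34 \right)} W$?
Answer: $0$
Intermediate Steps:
$W = 0$ ($W = 4 - 4 = 0$)
$j{\left(34 \right)} W = 43 \cdot 0 = 0$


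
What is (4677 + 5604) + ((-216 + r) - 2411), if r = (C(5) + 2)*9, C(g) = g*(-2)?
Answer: 7582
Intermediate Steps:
C(g) = -2*g
r = -72 (r = (-2*5 + 2)*9 = (-10 + 2)*9 = -8*9 = -72)
(4677 + 5604) + ((-216 + r) - 2411) = (4677 + 5604) + ((-216 - 72) - 2411) = 10281 + (-288 - 2411) = 10281 - 2699 = 7582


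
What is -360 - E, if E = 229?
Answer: -589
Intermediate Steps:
-360 - E = -360 - 1*229 = -360 - 229 = -589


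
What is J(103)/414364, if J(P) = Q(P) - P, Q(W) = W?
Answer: 0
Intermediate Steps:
J(P) = 0 (J(P) = P - P = 0)
J(103)/414364 = 0/414364 = 0*(1/414364) = 0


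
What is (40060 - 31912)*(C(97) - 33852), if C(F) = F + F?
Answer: -274245384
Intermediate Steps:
C(F) = 2*F
(40060 - 31912)*(C(97) - 33852) = (40060 - 31912)*(2*97 - 33852) = 8148*(194 - 33852) = 8148*(-33658) = -274245384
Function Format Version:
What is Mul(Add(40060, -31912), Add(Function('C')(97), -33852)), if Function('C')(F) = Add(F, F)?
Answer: -274245384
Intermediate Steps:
Function('C')(F) = Mul(2, F)
Mul(Add(40060, -31912), Add(Function('C')(97), -33852)) = Mul(Add(40060, -31912), Add(Mul(2, 97), -33852)) = Mul(8148, Add(194, -33852)) = Mul(8148, -33658) = -274245384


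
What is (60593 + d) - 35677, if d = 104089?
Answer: 129005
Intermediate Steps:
(60593 + d) - 35677 = (60593 + 104089) - 35677 = 164682 - 35677 = 129005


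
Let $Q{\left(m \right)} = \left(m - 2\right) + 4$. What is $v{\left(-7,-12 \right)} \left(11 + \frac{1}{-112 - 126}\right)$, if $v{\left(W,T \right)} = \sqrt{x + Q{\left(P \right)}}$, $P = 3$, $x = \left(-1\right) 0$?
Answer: $\frac{2617 \sqrt{5}}{238} \approx 24.587$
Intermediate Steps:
$x = 0$
$Q{\left(m \right)} = 2 + m$ ($Q{\left(m \right)} = \left(-2 + m\right) + 4 = 2 + m$)
$v{\left(W,T \right)} = \sqrt{5}$ ($v{\left(W,T \right)} = \sqrt{0 + \left(2 + 3\right)} = \sqrt{0 + 5} = \sqrt{5}$)
$v{\left(-7,-12 \right)} \left(11 + \frac{1}{-112 - 126}\right) = \sqrt{5} \left(11 + \frac{1}{-112 - 126}\right) = \sqrt{5} \left(11 + \frac{1}{-238}\right) = \sqrt{5} \left(11 - \frac{1}{238}\right) = \sqrt{5} \cdot \frac{2617}{238} = \frac{2617 \sqrt{5}}{238}$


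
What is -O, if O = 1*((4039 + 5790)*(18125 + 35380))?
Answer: -525900645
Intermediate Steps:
O = 525900645 (O = 1*(9829*53505) = 1*525900645 = 525900645)
-O = -1*525900645 = -525900645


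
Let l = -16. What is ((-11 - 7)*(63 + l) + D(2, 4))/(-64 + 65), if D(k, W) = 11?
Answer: -835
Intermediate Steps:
((-11 - 7)*(63 + l) + D(2, 4))/(-64 + 65) = ((-11 - 7)*(63 - 16) + 11)/(-64 + 65) = (-18*47 + 11)/1 = 1*(-846 + 11) = 1*(-835) = -835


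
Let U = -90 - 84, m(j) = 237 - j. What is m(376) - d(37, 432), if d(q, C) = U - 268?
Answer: 303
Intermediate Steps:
U = -174
d(q, C) = -442 (d(q, C) = -174 - 268 = -442)
m(376) - d(37, 432) = (237 - 1*376) - 1*(-442) = (237 - 376) + 442 = -139 + 442 = 303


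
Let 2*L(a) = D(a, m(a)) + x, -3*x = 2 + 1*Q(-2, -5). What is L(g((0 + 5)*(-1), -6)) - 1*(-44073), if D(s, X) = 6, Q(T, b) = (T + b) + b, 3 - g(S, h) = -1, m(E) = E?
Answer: 132233/3 ≈ 44078.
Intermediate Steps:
g(S, h) = 4 (g(S, h) = 3 - 1*(-1) = 3 + 1 = 4)
Q(T, b) = T + 2*b
x = 10/3 (x = -(2 + 1*(-2 + 2*(-5)))/3 = -(2 + 1*(-2 - 10))/3 = -(2 + 1*(-12))/3 = -(2 - 12)/3 = -1/3*(-10) = 10/3 ≈ 3.3333)
L(a) = 14/3 (L(a) = (6 + 10/3)/2 = (1/2)*(28/3) = 14/3)
L(g((0 + 5)*(-1), -6)) - 1*(-44073) = 14/3 - 1*(-44073) = 14/3 + 44073 = 132233/3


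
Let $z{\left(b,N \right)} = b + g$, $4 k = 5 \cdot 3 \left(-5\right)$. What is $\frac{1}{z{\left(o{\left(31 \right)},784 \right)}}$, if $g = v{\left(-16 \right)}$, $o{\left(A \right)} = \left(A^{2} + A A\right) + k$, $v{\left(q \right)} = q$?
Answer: $\frac{4}{7549} \approx 0.00052987$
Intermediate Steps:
$k = - \frac{75}{4}$ ($k = \frac{5 \cdot 3 \left(-5\right)}{4} = \frac{15 \left(-5\right)}{4} = \frac{1}{4} \left(-75\right) = - \frac{75}{4} \approx -18.75$)
$o{\left(A \right)} = - \frac{75}{4} + 2 A^{2}$ ($o{\left(A \right)} = \left(A^{2} + A A\right) - \frac{75}{4} = \left(A^{2} + A^{2}\right) - \frac{75}{4} = 2 A^{2} - \frac{75}{4} = - \frac{75}{4} + 2 A^{2}$)
$g = -16$
$z{\left(b,N \right)} = -16 + b$ ($z{\left(b,N \right)} = b - 16 = -16 + b$)
$\frac{1}{z{\left(o{\left(31 \right)},784 \right)}} = \frac{1}{-16 - \left(\frac{75}{4} - 2 \cdot 31^{2}\right)} = \frac{1}{-16 + \left(- \frac{75}{4} + 2 \cdot 961\right)} = \frac{1}{-16 + \left(- \frac{75}{4} + 1922\right)} = \frac{1}{-16 + \frac{7613}{4}} = \frac{1}{\frac{7549}{4}} = \frac{4}{7549}$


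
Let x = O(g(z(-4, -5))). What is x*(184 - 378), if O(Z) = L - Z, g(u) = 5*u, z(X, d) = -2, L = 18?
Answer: -5432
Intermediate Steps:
O(Z) = 18 - Z
x = 28 (x = 18 - 5*(-2) = 18 - 1*(-10) = 18 + 10 = 28)
x*(184 - 378) = 28*(184 - 378) = 28*(-194) = -5432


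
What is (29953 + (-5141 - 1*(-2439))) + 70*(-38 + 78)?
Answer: 30051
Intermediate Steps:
(29953 + (-5141 - 1*(-2439))) + 70*(-38 + 78) = (29953 + (-5141 + 2439)) + 70*40 = (29953 - 2702) + 2800 = 27251 + 2800 = 30051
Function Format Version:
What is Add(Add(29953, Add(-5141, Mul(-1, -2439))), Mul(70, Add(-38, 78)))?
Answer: 30051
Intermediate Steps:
Add(Add(29953, Add(-5141, Mul(-1, -2439))), Mul(70, Add(-38, 78))) = Add(Add(29953, Add(-5141, 2439)), Mul(70, 40)) = Add(Add(29953, -2702), 2800) = Add(27251, 2800) = 30051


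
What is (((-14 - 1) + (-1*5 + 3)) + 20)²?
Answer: 9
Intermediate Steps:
(((-14 - 1) + (-1*5 + 3)) + 20)² = ((-15 + (-5 + 3)) + 20)² = ((-15 - 2) + 20)² = (-17 + 20)² = 3² = 9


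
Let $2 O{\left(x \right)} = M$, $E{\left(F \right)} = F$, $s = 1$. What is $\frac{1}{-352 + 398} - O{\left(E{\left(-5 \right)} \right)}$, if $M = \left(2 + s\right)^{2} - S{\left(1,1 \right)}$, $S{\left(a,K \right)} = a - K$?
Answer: $- \frac{103}{23} \approx -4.4783$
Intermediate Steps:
$M = 9$ ($M = \left(2 + 1\right)^{2} - \left(1 - 1\right) = 3^{2} - \left(1 - 1\right) = 9 - 0 = 9 + 0 = 9$)
$O{\left(x \right)} = \frac{9}{2}$ ($O{\left(x \right)} = \frac{1}{2} \cdot 9 = \frac{9}{2}$)
$\frac{1}{-352 + 398} - O{\left(E{\left(-5 \right)} \right)} = \frac{1}{-352 + 398} - \frac{9}{2} = \frac{1}{46} - \frac{9}{2} = - \frac{103}{23}$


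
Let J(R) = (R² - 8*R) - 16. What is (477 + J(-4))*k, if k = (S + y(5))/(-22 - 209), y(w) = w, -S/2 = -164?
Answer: -56499/77 ≈ -733.75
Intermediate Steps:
S = 328 (S = -2*(-164) = 328)
J(R) = -16 + R² - 8*R
k = -111/77 (k = (328 + 5)/(-22 - 209) = 333/(-231) = 333*(-1/231) = -111/77 ≈ -1.4416)
(477 + J(-4))*k = (477 + (-16 + (-4)² - 8*(-4)))*(-111/77) = (477 + (-16 + 16 + 32))*(-111/77) = (477 + 32)*(-111/77) = 509*(-111/77) = -56499/77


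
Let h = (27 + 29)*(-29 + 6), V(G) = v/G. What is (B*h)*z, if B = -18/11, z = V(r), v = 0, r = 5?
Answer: 0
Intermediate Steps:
V(G) = 0 (V(G) = 0/G = 0)
z = 0
B = -18/11 (B = -18*1/11 = -18/11 ≈ -1.6364)
h = -1288 (h = 56*(-23) = -1288)
(B*h)*z = -18/11*(-1288)*0 = (23184/11)*0 = 0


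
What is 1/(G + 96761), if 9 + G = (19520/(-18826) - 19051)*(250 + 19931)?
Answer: -9413/3618285698387 ≈ -2.6015e-9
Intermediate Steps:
G = -3619196509680/9413 (G = -9 + (19520/(-18826) - 19051)*(250 + 19931) = -9 + (19520*(-1/18826) - 19051)*20181 = -9 + (-9760/9413 - 19051)*20181 = -9 - 179336823/9413*20181 = -9 - 3619196424963/9413 = -3619196509680/9413 ≈ -3.8449e+8)
1/(G + 96761) = 1/(-3619196509680/9413 + 96761) = 1/(-3618285698387/9413) = -9413/3618285698387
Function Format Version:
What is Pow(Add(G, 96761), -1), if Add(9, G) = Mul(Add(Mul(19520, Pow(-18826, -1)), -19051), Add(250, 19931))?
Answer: Rational(-9413, 3618285698387) ≈ -2.6015e-9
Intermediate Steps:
G = Rational(-3619196509680, 9413) (G = Add(-9, Mul(Add(Mul(19520, Pow(-18826, -1)), -19051), Add(250, 19931))) = Add(-9, Mul(Add(Mul(19520, Rational(-1, 18826)), -19051), 20181)) = Add(-9, Mul(Add(Rational(-9760, 9413), -19051), 20181)) = Add(-9, Mul(Rational(-179336823, 9413), 20181)) = Add(-9, Rational(-3619196424963, 9413)) = Rational(-3619196509680, 9413) ≈ -3.8449e+8)
Pow(Add(G, 96761), -1) = Pow(Add(Rational(-3619196509680, 9413), 96761), -1) = Pow(Rational(-3618285698387, 9413), -1) = Rational(-9413, 3618285698387)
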